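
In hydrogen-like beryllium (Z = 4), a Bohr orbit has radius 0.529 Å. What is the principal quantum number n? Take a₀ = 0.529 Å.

2

r_n = n²a₀/Z ⇒ n² = rZ/a₀ = 0.529 × 4 / 0.529 ≈ 4.00
n = 2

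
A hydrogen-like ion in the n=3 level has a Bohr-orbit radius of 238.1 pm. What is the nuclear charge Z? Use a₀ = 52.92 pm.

r_n = n²a₀/Z ⇒ Z = n²a₀/r = 3² × 52.92 / 238.1 ≈ 2.00
Z = 2

2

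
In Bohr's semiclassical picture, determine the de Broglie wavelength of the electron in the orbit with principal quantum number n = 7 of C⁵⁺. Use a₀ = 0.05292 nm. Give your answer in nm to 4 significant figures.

0.3879 nm

The Bohr quantisation condition is nλ = 2πr_n.
r_n = n²a₀/Z = 0.4322 nm
λ = 2πr_n/n = 2π·0.4322/7 = 0.3879 nm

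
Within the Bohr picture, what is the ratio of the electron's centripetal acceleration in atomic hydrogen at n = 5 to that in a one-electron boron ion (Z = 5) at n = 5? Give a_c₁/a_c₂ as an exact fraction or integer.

a_c ∝ Z^3 · n^-4
a_c₁/a_c₂ = (1/5)^3 · (5/5)^-4 = 1/125

1/125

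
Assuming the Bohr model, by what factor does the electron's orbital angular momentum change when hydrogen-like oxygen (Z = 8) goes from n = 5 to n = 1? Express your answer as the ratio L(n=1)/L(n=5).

1/5

L = nℏ depends only on n, so L ∝ n.
L(n=1)/L(n=5) = (1/5)^1 = 1/5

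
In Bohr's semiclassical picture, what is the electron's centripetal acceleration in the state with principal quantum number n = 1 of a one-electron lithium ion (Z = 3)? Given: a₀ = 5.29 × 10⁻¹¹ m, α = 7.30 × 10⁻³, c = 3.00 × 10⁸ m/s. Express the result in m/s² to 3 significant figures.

2.45 × 10²⁴ m/s²

r = n²a₀/Z = 1.76 × 10⁻¹¹ m, v = Zαc/n = 6.57 × 10⁶ m/s
a = v²/r = (6.57 × 10⁶)² / 1.76 × 10⁻¹¹ = 2.45 × 10²⁴ m/s²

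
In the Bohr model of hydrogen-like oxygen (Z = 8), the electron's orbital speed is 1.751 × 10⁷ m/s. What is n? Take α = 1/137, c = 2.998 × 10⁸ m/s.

v_n = Zαc/n ⇒ n = Zαc/v = 8 × 0.007299 × 2.998 × 10⁸ / 1.751 × 10⁷ ≈ 1.00
n = 1

1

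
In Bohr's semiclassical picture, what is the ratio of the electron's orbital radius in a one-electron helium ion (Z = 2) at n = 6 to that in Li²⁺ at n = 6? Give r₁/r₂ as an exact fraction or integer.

r ∝ Z^-1 · n^2
r₁/r₂ = (2/3)^-1 · (6/6)^2 = 3/2

3/2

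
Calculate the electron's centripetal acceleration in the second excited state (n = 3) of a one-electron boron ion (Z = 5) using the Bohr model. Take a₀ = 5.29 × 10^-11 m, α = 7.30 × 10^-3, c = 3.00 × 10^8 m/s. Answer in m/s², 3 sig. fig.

r = n²a₀/Z = 9.52 × 10^-11 m, v = Zαc/n = 3.65 × 10^6 m/s
a = v²/r = (3.65 × 10^6)² / 9.52 × 10^-11 = 1.40 × 10^23 m/s²

1.40 × 10^23 m/s²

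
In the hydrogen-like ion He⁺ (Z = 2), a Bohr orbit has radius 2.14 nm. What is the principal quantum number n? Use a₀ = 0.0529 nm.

9

r_n = n²a₀/Z ⇒ n² = rZ/a₀ = 2.14 × 2 / 0.0529 ≈ 80.91
n = 9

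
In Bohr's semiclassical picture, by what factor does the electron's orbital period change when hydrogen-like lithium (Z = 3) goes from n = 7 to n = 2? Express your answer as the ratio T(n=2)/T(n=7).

T ∝ Z^-2 · n^3; with Z fixed, T ∝ n^3.
T(n=2)/T(n=7) = (2/7)^3 = 8/343

8/343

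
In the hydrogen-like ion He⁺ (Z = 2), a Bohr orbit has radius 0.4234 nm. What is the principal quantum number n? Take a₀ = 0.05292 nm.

4

r_n = n²a₀/Z ⇒ n² = rZ/a₀ = 0.4234 × 2 / 0.05292 ≈ 16.00
n = 4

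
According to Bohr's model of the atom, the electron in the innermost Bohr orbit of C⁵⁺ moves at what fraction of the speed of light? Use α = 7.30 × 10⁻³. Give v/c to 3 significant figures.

0.0438

v_n = Zαc/n, so v/c = Zα/n = 6 × 0.00730 / 1 = 0.0438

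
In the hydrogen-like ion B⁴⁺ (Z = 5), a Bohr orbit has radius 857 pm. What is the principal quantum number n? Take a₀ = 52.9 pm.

r_n = n²a₀/Z ⇒ n² = rZ/a₀ = 857 × 5 / 52.9 ≈ 81.00
n = 9

9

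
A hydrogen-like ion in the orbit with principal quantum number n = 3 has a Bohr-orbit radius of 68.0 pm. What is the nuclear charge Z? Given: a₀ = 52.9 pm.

7

r_n = n²a₀/Z ⇒ Z = n²a₀/r = 3² × 52.9 / 68.0 ≈ 7.00
Z = 7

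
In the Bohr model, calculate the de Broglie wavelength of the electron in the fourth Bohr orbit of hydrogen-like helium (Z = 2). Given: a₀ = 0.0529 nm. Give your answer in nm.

0.665 nm

The Bohr quantisation condition is nλ = 2πr_n.
r_n = n²a₀/Z = 0.423 nm
λ = 2πr_n/n = 2π·0.423/4 = 0.665 nm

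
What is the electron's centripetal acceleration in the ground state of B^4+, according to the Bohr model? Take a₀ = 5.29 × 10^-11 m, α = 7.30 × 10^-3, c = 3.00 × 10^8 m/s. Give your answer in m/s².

1.13 × 10^25 m/s²

r = n²a₀/Z = 1.06 × 10^-11 m, v = Zαc/n = 1.09 × 10^7 m/s
a = v²/r = (1.09 × 10^7)² / 1.06 × 10^-11 = 1.13 × 10^25 m/s²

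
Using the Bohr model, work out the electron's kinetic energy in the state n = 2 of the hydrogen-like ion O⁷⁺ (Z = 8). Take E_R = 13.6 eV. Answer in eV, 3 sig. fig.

For a Coulomb orbit the virial theorem gives K = −E_n.
E_n = −E_R·Z²/n², so K = E_R·Z²/n² = 13.6 × 8²/2² = 218 eV

218 eV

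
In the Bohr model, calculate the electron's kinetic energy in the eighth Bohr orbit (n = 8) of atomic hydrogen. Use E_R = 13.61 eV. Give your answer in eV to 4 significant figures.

0.2127 eV

For a Coulomb orbit the virial theorem gives K = −E_n.
E_n = −E_R·Z²/n², so K = E_R·Z²/n² = 13.61 × 1²/8² = 0.2127 eV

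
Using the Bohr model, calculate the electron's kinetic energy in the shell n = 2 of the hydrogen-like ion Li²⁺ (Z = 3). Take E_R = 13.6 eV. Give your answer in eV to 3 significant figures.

For a Coulomb orbit the virial theorem gives K = −E_n.
E_n = −E_R·Z²/n², so K = E_R·Z²/n² = 13.6 × 3²/2² = 30.6 eV

30.6 eV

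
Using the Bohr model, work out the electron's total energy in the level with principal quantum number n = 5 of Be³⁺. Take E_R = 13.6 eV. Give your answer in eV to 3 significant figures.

-8.70 eV

E_n = −E_R·Z²/n² = −13.6 × 4²/5² = -8.70 eV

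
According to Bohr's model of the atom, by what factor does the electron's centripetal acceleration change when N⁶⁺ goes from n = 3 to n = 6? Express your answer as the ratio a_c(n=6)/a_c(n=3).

1/16

a_c ∝ Z^3 · n^-4; with Z fixed, a_c ∝ n^-4.
a_c(n=6)/a_c(n=3) = (6/3)^-4 = 1/16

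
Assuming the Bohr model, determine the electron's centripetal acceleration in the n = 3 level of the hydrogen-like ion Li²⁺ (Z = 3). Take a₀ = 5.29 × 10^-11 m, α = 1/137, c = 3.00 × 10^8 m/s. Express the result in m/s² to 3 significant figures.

3.02 × 10^22 m/s²

r = n²a₀/Z = 1.59 × 10^-10 m, v = Zαc/n = 2.19 × 10^6 m/s
a = v²/r = (2.19 × 10^6)² / 1.59 × 10^-10 = 3.02 × 10^22 m/s²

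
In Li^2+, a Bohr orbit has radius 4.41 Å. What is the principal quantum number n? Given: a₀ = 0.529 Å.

5

r_n = n²a₀/Z ⇒ n² = rZ/a₀ = 4.41 × 3 / 0.529 ≈ 25.01
n = 5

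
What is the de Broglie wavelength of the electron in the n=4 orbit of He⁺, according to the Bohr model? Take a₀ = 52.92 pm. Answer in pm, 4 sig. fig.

The Bohr quantisation condition is nλ = 2πr_n.
r_n = n²a₀/Z = 423.4 pm
λ = 2πr_n/n = 2π·423.4/4 = 665.0 pm

665.0 pm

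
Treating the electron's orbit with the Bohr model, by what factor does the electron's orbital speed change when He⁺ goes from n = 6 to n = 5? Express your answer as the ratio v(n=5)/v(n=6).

6/5

v ∝ Z^1 · n^-1; with Z fixed, v ∝ n^-1.
v(n=5)/v(n=6) = (5/6)^-1 = 6/5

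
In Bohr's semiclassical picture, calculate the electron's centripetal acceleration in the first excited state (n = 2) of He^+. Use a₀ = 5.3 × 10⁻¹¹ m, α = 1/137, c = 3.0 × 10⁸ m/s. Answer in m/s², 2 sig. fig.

4.5 × 10²² m/s²

r = n²a₀/Z = 1.1 × 10⁻¹⁰ m, v = Zαc/n = 2.2 × 10⁶ m/s
a = v²/r = (2.2 × 10⁶)² / 1.1 × 10⁻¹⁰ = 4.5 × 10²² m/s²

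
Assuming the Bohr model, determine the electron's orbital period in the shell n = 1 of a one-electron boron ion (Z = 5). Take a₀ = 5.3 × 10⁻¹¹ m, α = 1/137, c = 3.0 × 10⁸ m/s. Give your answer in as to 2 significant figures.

6.1 as

r = n²a₀/Z = 1²·5.3 × 10⁻¹¹/5 = 1.1 × 10⁻¹¹ m
v = Zαc/n = 5·0.0073·3.0 × 10⁸/1 = 1.1 × 10⁷ m/s
T = 2πr/v = 6.1 × 10⁻¹⁸ s = 6.1 as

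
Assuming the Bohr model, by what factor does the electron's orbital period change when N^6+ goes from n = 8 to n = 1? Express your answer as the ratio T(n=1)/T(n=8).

T ∝ Z^-2 · n^3; with Z fixed, T ∝ n^3.
T(n=1)/T(n=8) = (1/8)^3 = 1/512

1/512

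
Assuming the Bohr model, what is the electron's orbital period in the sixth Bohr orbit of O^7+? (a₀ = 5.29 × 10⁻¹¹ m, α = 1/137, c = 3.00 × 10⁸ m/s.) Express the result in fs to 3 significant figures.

0.512 fs

r = n²a₀/Z = 6²·5.29 × 10⁻¹¹/8 = 2.38 × 10⁻¹⁰ m
v = Zαc/n = 8·0.00730·3.00 × 10⁸/6 = 2.92 × 10⁶ m/s
T = 2πr/v = 5.12 × 10⁻¹⁶ s = 0.512 fs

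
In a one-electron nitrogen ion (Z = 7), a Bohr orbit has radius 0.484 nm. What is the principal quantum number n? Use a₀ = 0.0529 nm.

8

r_n = n²a₀/Z ⇒ n² = rZ/a₀ = 0.484 × 7 / 0.0529 ≈ 64.05
n = 8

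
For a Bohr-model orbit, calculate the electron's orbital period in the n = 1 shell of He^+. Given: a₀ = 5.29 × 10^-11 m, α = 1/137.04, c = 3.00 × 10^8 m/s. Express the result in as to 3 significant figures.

r = n²a₀/Z = 1²·5.29 × 10^-11/2 = 2.65 × 10^-11 m
v = Zαc/n = 2·0.00730·3.00 × 10^8/1 = 4.38 × 10^6 m/s
T = 2πr/v = 3.80 × 10^-17 s = 38.0 as

38.0 as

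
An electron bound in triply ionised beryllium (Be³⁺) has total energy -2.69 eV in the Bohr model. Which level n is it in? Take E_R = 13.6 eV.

9

E_n = −E_R Z²/n² ⇒ n² = E_R Z²/(−E_n) = 13.6 × 4² / 2.69 ≈ 80.89
n = 9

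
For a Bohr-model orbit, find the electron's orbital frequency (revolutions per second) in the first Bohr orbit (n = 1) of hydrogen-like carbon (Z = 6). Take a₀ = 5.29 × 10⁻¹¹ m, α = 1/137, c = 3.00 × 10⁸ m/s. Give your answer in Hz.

2.37 × 10¹⁷ Hz

r = n²a₀/Z = 8.82 × 10⁻¹² m, v = Zαc/n = 1.31 × 10⁷ m/s
f = v/(2πr) = 2.37 × 10¹⁷ Hz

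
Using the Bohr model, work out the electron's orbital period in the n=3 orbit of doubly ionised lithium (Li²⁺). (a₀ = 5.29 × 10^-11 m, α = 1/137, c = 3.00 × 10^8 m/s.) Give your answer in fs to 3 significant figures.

r = n²a₀/Z = 3²·5.29 × 10^-11/3 = 1.59 × 10^-10 m
v = Zαc/n = 3·0.00730·3.00 × 10^8/3 = 2.19 × 10^6 m/s
T = 2πr/v = 4.55 × 10^-16 s = 0.455 fs

0.455 fs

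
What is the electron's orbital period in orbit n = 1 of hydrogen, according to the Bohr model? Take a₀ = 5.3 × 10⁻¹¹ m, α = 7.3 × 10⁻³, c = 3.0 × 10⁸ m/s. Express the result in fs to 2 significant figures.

r = n²a₀/Z = 1²·5.3 × 10⁻¹¹/1 = 5.3 × 10⁻¹¹ m
v = Zαc/n = 1·0.0073·3.0 × 10⁸/1 = 2.2 × 10⁶ m/s
T = 2πr/v = 1.5 × 10⁻¹⁶ s = 0.15 fs

0.15 fs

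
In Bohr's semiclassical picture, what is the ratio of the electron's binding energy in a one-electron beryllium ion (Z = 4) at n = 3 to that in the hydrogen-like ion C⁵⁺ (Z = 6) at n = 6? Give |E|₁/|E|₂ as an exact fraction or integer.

16/9

|E| ∝ Z^2 · n^-2
|E|₁/|E|₂ = (4/6)^2 · (3/6)^-2 = 16/9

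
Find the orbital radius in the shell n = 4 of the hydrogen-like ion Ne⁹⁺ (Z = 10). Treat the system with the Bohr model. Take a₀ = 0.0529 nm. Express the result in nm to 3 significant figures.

r_n = n²a₀/Z = 4² × 0.0529 / 10
    = 16 × 0.0529 / 10 = 0.0846 nm

0.0846 nm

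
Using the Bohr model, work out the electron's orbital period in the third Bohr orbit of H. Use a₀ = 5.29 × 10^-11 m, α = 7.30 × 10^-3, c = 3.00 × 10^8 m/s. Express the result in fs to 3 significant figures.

r = n²a₀/Z = 3²·5.29 × 10^-11/1 = 4.76 × 10^-10 m
v = Zαc/n = 1·0.00730·3.00 × 10^8/3 = 7.30 × 10^5 m/s
T = 2πr/v = 4.10 × 10^-15 s = 4.10 fs

4.10 fs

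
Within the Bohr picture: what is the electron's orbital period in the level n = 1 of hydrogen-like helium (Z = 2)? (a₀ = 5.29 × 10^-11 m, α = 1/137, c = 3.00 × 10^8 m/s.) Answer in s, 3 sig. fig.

r = n²a₀/Z = 1²·5.29 × 10^-11/2 = 2.65 × 10^-11 m
v = Zαc/n = 2·0.00730·3.00 × 10^8/1 = 4.38 × 10^6 m/s
T = 2πr/v = 3.79 × 10^-17 s

3.79 × 10^-17 s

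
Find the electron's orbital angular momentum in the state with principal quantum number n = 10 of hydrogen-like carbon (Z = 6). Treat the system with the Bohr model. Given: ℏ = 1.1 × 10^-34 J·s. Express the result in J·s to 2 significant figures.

L_n = nℏ = 10 × 1.1 × 10^-34 = 1.1 × 10^-33 J·s

1.1 × 10^-33 J·s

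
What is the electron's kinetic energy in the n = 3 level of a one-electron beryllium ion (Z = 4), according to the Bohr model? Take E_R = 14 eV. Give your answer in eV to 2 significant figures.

For a Coulomb orbit the virial theorem gives K = −E_n.
E_n = −E_R·Z²/n², so K = E_R·Z²/n² = 14 × 4²/3² = 25 eV

25 eV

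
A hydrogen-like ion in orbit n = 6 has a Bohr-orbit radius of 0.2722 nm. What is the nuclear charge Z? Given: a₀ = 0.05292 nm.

r_n = n²a₀/Z ⇒ Z = n²a₀/r = 6² × 0.05292 / 0.2722 ≈ 7.00
Z = 7

7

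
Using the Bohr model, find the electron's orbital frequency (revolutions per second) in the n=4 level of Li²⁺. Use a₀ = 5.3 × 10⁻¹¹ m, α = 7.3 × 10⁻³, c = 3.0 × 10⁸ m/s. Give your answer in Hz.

9.2 × 10¹⁴ Hz

r = n²a₀/Z = 2.8 × 10⁻¹⁰ m, v = Zαc/n = 1.6 × 10⁶ m/s
f = v/(2πr) = 9.2 × 10¹⁴ Hz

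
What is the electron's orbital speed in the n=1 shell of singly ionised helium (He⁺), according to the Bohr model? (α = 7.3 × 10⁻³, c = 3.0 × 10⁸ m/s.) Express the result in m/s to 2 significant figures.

4.4 × 10⁶ m/s

v_n = Zαc/n = 2 × 0.0073 × 3.0 × 10⁸ / 1
    = 4.4 × 10⁶ m/s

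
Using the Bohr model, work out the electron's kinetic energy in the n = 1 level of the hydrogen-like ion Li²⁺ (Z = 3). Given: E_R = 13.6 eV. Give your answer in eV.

For a Coulomb orbit the virial theorem gives K = −E_n.
E_n = −E_R·Z²/n², so K = E_R·Z²/n² = 13.6 × 3²/1² = 122 eV

122 eV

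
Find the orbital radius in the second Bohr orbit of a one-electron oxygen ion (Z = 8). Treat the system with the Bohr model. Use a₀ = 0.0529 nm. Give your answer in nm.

0.0265 nm

r_n = n²a₀/Z = 2² × 0.0529 / 8
    = 4 × 0.0529 / 8 = 0.0265 nm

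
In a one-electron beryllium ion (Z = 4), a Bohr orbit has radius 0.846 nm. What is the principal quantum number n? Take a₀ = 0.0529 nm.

8

r_n = n²a₀/Z ⇒ n² = rZ/a₀ = 0.846 × 4 / 0.0529 ≈ 63.97
n = 8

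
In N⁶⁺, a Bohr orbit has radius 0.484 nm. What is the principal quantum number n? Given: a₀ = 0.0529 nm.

r_n = n²a₀/Z ⇒ n² = rZ/a₀ = 0.484 × 7 / 0.0529 ≈ 64.05
n = 8

8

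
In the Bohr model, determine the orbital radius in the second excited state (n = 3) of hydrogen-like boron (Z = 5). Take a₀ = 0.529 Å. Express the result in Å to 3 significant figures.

0.952 Å

r_n = n²a₀/Z = 3² × 0.529 / 5
    = 9 × 0.529 / 5 = 0.952 Å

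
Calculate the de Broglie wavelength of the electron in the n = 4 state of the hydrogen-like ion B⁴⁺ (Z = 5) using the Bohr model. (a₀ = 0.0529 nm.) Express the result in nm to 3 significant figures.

The Bohr quantisation condition is nλ = 2πr_n.
r_n = n²a₀/Z = 0.169 nm
λ = 2πr_n/n = 2π·0.169/4 = 0.266 nm

0.266 nm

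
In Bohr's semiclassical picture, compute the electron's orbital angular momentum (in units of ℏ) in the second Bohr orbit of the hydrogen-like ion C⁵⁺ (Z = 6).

2

L_n = nℏ, so L/ℏ = n = 2.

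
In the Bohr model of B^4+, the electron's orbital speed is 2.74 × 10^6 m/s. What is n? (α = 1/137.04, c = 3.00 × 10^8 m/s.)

4

v_n = Zαc/n ⇒ n = Zαc/v = 5 × 0.00730 × 3.00 × 10^8 / 2.74 × 10^6 ≈ 3.99
n = 4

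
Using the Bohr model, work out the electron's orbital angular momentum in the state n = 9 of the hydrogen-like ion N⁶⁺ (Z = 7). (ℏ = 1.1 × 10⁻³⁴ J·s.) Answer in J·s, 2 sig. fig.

9.9 × 10⁻³⁴ J·s

L_n = nℏ = 9 × 1.1 × 10⁻³⁴ = 9.9 × 10⁻³⁴ J·s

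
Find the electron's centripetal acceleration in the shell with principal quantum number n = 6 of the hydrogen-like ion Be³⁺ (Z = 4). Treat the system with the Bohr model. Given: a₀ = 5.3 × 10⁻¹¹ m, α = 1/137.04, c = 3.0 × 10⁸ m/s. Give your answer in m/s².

4.5 × 10²¹ m/s²

r = n²a₀/Z = 4.8 × 10⁻¹⁰ m, v = Zαc/n = 1.5 × 10⁶ m/s
a = v²/r = (1.5 × 10⁶)² / 4.8 × 10⁻¹⁰ = 4.5 × 10²¹ m/s²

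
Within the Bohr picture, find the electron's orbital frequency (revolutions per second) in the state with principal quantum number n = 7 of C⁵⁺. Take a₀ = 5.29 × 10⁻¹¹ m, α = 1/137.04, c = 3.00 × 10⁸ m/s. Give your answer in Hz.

r = n²a₀/Z = 4.32 × 10⁻¹⁰ m, v = Zαc/n = 1.88 × 10⁶ m/s
f = v/(2πr) = 6.91 × 10¹⁴ Hz

6.91 × 10¹⁴ Hz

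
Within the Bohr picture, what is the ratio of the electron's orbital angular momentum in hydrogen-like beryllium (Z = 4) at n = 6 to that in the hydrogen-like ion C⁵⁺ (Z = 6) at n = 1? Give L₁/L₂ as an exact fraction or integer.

6

L = nℏ is independent of Z.
L₁/L₂ = n₁/n₂ = 6/1 = 6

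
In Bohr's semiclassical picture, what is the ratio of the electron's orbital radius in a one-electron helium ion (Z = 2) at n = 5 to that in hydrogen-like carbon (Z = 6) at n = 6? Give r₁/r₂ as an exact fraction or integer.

25/12

r ∝ Z^-1 · n^2
r₁/r₂ = (2/6)^-1 · (5/6)^2 = 25/12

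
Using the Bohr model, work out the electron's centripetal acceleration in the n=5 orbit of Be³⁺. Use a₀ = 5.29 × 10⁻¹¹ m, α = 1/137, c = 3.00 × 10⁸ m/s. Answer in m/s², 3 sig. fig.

9.28 × 10²¹ m/s²

r = n²a₀/Z = 3.31 × 10⁻¹⁰ m, v = Zαc/n = 1.75 × 10⁶ m/s
a = v²/r = (1.75 × 10⁶)² / 3.31 × 10⁻¹⁰ = 9.28 × 10²¹ m/s²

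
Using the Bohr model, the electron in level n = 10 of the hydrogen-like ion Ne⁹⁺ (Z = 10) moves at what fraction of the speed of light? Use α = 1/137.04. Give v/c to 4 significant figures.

0.007297

v_n = Zαc/n, so v/c = Zα/n = 10 × 0.007297 / 10 = 0.007297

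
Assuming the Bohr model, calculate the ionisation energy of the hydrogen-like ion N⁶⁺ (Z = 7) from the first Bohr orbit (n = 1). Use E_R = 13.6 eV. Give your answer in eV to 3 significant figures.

E_n = −E_R·Z²/n² = −13.6 × 7²/1² eV = -666 eV
Ionisation energy = −E_n = 666 eV

666 eV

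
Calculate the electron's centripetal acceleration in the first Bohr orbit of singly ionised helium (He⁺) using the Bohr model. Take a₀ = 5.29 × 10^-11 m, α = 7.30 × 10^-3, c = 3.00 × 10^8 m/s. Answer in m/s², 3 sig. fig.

r = n²a₀/Z = 2.65 × 10^-11 m, v = Zαc/n = 4.38 × 10^6 m/s
a = v²/r = (4.38 × 10^6)² / 2.65 × 10^-11 = 7.25 × 10^23 m/s²

7.25 × 10^23 m/s²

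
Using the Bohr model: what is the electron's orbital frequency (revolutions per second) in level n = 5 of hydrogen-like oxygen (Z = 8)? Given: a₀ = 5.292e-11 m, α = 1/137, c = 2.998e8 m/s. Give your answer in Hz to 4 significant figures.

r = n²a₀/Z = 1.654e-10 m, v = Zαc/n = 3.501e6 m/s
f = v/(2πr) = 3.370e15 Hz

3.370e15 Hz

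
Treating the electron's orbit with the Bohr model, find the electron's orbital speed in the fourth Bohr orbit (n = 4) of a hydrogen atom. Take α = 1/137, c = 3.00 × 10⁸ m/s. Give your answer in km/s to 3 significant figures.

547 km/s

v_n = Zαc/n = 1 × 0.00730 × 3.00 × 10⁸ / 4
    = 547 km/s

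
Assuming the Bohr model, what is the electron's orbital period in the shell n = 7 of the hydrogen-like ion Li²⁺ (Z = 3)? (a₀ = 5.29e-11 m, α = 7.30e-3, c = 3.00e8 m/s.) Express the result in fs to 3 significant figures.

5.78 fs

r = n²a₀/Z = 7²·5.29e-11/3 = 8.64e-10 m
v = Zαc/n = 3·0.00730·3.00e8/7 = 9.39e5 m/s
T = 2πr/v = 5.78e-15 s = 5.78 fs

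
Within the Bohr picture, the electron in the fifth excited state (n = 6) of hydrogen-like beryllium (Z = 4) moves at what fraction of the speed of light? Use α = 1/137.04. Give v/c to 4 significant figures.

v_n = Zαc/n, so v/c = Zα/n = 4 × 0.007297 / 6 = 0.004865

0.004865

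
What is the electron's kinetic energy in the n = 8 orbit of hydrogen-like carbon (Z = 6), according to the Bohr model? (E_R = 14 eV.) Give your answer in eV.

For a Coulomb orbit the virial theorem gives K = −E_n.
E_n = −E_R·Z²/n², so K = E_R·Z²/n² = 14 × 6²/8² = 7.9 eV

7.9 eV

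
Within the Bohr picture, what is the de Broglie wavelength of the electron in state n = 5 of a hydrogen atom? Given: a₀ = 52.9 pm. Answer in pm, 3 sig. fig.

1660 pm

The Bohr quantisation condition is nλ = 2πr_n.
r_n = n²a₀/Z = 1320 pm
λ = 2πr_n/n = 2π·1320/5 = 1660 pm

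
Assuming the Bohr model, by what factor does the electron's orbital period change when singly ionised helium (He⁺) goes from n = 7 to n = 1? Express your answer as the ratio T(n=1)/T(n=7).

1/343

T ∝ Z^-2 · n^3; with Z fixed, T ∝ n^3.
T(n=1)/T(n=7) = (1/7)^3 = 1/343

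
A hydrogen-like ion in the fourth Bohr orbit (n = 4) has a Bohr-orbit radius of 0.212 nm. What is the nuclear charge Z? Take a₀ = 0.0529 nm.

4

r_n = n²a₀/Z ⇒ Z = n²a₀/r = 4² × 0.0529 / 0.212 ≈ 3.99
Z = 4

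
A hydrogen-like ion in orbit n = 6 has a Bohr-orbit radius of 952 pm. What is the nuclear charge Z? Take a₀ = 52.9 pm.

2

r_n = n²a₀/Z ⇒ Z = n²a₀/r = 6² × 52.9 / 952 ≈ 2.00
Z = 2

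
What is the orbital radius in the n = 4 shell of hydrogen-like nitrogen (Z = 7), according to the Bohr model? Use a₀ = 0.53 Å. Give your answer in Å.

1.2 Å

r_n = n²a₀/Z = 4² × 0.53 / 7
    = 16 × 0.53 / 7 = 1.2 Å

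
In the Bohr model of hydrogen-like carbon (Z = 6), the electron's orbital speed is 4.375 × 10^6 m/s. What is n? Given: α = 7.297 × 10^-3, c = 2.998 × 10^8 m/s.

v_n = Zαc/n ⇒ n = Zαc/v = 6 × 0.007297 × 2.998 × 10^8 / 4.375 × 10^6 ≈ 3.00
n = 3

3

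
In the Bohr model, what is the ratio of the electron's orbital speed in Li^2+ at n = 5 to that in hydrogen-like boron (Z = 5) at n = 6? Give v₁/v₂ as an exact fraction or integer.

18/25

v ∝ Z^1 · n^-1
v₁/v₂ = (3/5)^1 · (5/6)^-1 = 18/25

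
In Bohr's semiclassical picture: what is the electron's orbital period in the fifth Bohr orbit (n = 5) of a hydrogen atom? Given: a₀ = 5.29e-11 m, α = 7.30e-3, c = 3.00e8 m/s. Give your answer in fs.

r = n²a₀/Z = 5²·5.29e-11/1 = 1.32e-9 m
v = Zαc/n = 1·0.00730·3.00e8/5 = 4.38e5 m/s
T = 2πr/v = 1.90e-14 s = 19.0 fs

19.0 fs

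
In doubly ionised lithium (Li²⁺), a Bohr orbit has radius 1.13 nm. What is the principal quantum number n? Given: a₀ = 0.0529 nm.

r_n = n²a₀/Z ⇒ n² = rZ/a₀ = 1.13 × 3 / 0.0529 ≈ 64.08
n = 8

8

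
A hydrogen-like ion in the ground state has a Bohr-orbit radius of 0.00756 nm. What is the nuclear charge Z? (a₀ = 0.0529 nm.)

7

r_n = n²a₀/Z ⇒ Z = n²a₀/r = 1² × 0.0529 / 0.00756 ≈ 7.00
Z = 7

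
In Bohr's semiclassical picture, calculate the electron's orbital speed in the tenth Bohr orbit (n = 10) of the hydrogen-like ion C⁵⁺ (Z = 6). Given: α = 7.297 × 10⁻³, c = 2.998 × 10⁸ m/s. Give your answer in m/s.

1.313 × 10⁶ m/s

v_n = Zαc/n = 6 × 0.007297 × 2.998 × 10⁸ / 10
    = 1.313 × 10⁶ m/s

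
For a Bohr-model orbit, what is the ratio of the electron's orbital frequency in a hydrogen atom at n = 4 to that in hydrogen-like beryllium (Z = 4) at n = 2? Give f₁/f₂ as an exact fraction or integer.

1/128

f ∝ Z^2 · n^-3
f₁/f₂ = (1/4)^2 · (4/2)^-3 = 1/128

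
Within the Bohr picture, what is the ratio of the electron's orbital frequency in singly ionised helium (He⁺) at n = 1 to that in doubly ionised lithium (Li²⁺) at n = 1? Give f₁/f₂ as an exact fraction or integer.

4/9

f ∝ Z^2 · n^-3
f₁/f₂ = (2/3)^2 · (1/1)^-3 = 4/9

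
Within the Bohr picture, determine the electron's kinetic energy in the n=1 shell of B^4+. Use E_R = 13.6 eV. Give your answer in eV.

For a Coulomb orbit the virial theorem gives K = −E_n.
E_n = −E_R·Z²/n², so K = E_R·Z²/n² = 13.6 × 5²/1² = 340 eV

340 eV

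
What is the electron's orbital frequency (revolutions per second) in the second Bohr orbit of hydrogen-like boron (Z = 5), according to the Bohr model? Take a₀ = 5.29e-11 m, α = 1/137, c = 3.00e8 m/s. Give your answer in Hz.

2.06e16 Hz

r = n²a₀/Z = 4.23e-11 m, v = Zαc/n = 5.47e6 m/s
f = v/(2πr) = 2.06e16 Hz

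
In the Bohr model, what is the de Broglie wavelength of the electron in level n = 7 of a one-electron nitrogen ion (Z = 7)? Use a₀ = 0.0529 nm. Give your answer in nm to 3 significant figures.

The Bohr quantisation condition is nλ = 2πr_n.
r_n = n²a₀/Z = 0.370 nm
λ = 2πr_n/n = 2π·0.370/7 = 0.332 nm

0.332 nm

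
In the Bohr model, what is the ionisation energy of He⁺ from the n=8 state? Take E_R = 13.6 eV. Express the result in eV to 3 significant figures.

E_n = −E_R·Z²/n² = −13.6 × 2²/8² eV = -0.850 eV
Ionisation energy = −E_n = 0.850 eV

0.850 eV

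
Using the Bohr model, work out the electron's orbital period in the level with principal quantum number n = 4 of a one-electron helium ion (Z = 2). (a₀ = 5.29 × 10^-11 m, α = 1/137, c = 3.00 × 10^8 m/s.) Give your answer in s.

r = n²a₀/Z = 4²·5.29 × 10^-11/2 = 4.23 × 10^-10 m
v = Zαc/n = 2·0.00730·3.00 × 10^8/4 = 1.09 × 10^6 m/s
T = 2πr/v = 2.43 × 10^-15 s

2.43 × 10^-15 s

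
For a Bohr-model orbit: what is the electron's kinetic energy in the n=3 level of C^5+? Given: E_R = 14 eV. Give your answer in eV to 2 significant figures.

For a Coulomb orbit the virial theorem gives K = −E_n.
E_n = −E_R·Z²/n², so K = E_R·Z²/n² = 14 × 6²/3² = 56 eV

56 eV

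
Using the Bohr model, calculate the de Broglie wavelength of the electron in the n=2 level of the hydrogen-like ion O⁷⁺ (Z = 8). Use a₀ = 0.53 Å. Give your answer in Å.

0.83 Å

The Bohr quantisation condition is nλ = 2πr_n.
r_n = n²a₀/Z = 0.27 Å
λ = 2πr_n/n = 2π·0.27/2 = 0.83 Å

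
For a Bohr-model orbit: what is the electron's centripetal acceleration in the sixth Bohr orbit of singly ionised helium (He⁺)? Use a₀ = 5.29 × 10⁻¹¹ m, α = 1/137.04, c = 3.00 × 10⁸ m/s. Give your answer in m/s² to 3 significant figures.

r = n²a₀/Z = 9.52 × 10⁻¹⁰ m, v = Zαc/n = 7.30 × 10⁵ m/s
a = v²/r = (7.30 × 10⁵)² / 9.52 × 10⁻¹⁰ = 5.59 × 10²⁰ m/s²

5.59 × 10²⁰ m/s²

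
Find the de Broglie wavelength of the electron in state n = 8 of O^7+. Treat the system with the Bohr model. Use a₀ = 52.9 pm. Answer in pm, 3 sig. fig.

The Bohr quantisation condition is nλ = 2πr_n.
r_n = n²a₀/Z = 423 pm
λ = 2πr_n/n = 2π·423/8 = 332 pm

332 pm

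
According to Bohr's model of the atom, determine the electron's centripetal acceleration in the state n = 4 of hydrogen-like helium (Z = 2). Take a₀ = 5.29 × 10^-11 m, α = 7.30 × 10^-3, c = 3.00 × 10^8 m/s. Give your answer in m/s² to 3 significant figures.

r = n²a₀/Z = 4.23 × 10^-10 m, v = Zαc/n = 1.09 × 10^6 m/s
a = v²/r = (1.09 × 10^6)² / 4.23 × 10^-10 = 2.83 × 10^21 m/s²

2.83 × 10^21 m/s²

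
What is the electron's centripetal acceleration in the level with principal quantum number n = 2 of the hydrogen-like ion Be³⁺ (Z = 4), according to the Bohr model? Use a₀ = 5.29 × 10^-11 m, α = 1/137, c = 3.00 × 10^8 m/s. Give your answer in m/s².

3.63 × 10^23 m/s²

r = n²a₀/Z = 5.29 × 10^-11 m, v = Zαc/n = 4.38 × 10^6 m/s
a = v²/r = (4.38 × 10^6)² / 5.29 × 10^-11 = 3.63 × 10^23 m/s²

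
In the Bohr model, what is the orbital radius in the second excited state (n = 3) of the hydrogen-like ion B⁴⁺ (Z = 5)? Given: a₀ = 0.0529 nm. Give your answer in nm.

0.0952 nm

r_n = n²a₀/Z = 3² × 0.0529 / 5
    = 9 × 0.0529 / 5 = 0.0952 nm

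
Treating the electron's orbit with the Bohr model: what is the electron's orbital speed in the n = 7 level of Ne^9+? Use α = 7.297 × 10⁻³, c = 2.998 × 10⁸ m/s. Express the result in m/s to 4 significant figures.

v_n = Zαc/n = 10 × 0.007297 × 2.998 × 10⁸ / 7
    = 3.125 × 10⁶ m/s

3.125 × 10⁶ m/s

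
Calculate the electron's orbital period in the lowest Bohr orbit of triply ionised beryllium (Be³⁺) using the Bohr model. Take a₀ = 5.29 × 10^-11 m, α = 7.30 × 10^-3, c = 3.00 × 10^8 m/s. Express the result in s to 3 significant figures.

9.49 × 10^-18 s

r = n²a₀/Z = 1²·5.29 × 10^-11/4 = 1.32 × 10^-11 m
v = Zαc/n = 4·0.00730·3.00 × 10^8/1 = 8.76 × 10^6 m/s
T = 2πr/v = 9.49 × 10^-18 s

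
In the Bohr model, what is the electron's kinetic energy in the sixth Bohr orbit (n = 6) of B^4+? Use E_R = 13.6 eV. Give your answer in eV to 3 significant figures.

For a Coulomb orbit the virial theorem gives K = −E_n.
E_n = −E_R·Z²/n², so K = E_R·Z²/n² = 13.6 × 5²/6² = 9.44 eV

9.44 eV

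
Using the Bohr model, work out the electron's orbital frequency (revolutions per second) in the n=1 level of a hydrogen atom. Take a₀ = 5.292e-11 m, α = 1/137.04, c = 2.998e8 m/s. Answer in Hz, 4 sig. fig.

6.579e15 Hz

r = n²a₀/Z = 5.292e-11 m, v = Zαc/n = 2.188e6 m/s
f = v/(2πr) = 6.579e15 Hz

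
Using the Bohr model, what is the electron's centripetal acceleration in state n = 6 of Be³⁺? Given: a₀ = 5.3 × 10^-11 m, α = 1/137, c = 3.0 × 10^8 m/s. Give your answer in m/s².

r = n²a₀/Z = 4.8 × 10^-10 m, v = Zαc/n = 1.5 × 10^6 m/s
a = v²/r = (1.5 × 10^6)² / 4.8 × 10^-10 = 4.5 × 10^21 m/s²

4.5 × 10^21 m/s²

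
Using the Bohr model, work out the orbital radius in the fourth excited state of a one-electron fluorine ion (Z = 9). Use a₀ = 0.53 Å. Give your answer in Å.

1.5 Å

r_n = n²a₀/Z = 5² × 0.53 / 9
    = 25 × 0.53 / 9 = 1.5 Å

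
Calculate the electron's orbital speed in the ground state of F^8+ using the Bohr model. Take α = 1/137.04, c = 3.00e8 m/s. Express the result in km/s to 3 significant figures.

v_n = Zαc/n = 9 × 0.00730 × 3.00e8 / 1
    = 1.97e4 km/s

1.97e4 km/s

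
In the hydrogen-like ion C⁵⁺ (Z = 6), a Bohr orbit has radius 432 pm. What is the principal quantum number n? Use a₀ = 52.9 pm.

7

r_n = n²a₀/Z ⇒ n² = rZ/a₀ = 432 × 6 / 52.9 ≈ 49.00
n = 7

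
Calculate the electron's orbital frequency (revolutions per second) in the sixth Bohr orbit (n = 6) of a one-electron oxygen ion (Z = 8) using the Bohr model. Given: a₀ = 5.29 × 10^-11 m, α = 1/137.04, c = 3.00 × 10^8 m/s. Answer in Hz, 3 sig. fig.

1.95 × 10^15 Hz

r = n²a₀/Z = 2.38 × 10^-10 m, v = Zαc/n = 2.92 × 10^6 m/s
f = v/(2πr) = 1.95 × 10^15 Hz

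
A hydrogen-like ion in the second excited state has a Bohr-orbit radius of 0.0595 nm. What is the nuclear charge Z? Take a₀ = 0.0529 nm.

r_n = n²a₀/Z ⇒ Z = n²a₀/r = 3² × 0.0529 / 0.0595 ≈ 8.00
Z = 8

8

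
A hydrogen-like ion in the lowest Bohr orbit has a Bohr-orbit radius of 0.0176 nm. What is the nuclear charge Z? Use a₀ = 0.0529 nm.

3

r_n = n²a₀/Z ⇒ Z = n²a₀/r = 1² × 0.0529 / 0.0176 ≈ 3.01
Z = 3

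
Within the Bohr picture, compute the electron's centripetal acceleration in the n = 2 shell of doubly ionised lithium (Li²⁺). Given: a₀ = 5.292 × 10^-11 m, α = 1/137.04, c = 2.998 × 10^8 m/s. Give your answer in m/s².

1.526 × 10^23 m/s²

r = n²a₀/Z = 7.056 × 10^-11 m, v = Zαc/n = 3.282 × 10^6 m/s
a = v²/r = (3.282 × 10^6)² / 7.056 × 10^-11 = 1.526 × 10^23 m/s²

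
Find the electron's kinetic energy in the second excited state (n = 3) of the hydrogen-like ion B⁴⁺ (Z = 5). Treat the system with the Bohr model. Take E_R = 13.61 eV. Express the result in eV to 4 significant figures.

For a Coulomb orbit the virial theorem gives K = −E_n.
E_n = −E_R·Z²/n², so K = E_R·Z²/n² = 13.61 × 5²/3² = 37.81 eV

37.81 eV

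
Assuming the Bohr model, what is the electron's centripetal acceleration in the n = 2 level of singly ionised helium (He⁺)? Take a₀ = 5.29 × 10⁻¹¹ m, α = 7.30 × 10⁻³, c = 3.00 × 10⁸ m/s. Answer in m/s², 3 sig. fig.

r = n²a₀/Z = 1.06 × 10⁻¹⁰ m, v = Zαc/n = 2.19 × 10⁶ m/s
a = v²/r = (2.19 × 10⁶)² / 1.06 × 10⁻¹⁰ = 4.53 × 10²² m/s²

4.53 × 10²² m/s²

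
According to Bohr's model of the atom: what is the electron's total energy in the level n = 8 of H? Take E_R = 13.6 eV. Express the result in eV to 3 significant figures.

E_n = −E_R·Z²/n² = −13.6 × 1²/8² = -0.212 eV

-0.212 eV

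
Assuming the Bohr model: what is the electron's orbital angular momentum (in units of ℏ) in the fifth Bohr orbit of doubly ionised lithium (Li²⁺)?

5

L_n = nℏ, so L/ℏ = n = 5.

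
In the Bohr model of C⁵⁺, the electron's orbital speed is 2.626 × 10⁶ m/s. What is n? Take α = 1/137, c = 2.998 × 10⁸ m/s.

v_n = Zαc/n ⇒ n = Zαc/v = 6 × 0.007299 × 2.998 × 10⁸ / 2.626 × 10⁶ ≈ 5.00
n = 5

5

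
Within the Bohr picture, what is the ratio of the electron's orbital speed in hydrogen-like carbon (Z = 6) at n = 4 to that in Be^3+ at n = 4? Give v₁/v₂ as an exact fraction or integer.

3/2

v ∝ Z^1 · n^-1
v₁/v₂ = (6/4)^1 · (4/4)^-1 = 3/2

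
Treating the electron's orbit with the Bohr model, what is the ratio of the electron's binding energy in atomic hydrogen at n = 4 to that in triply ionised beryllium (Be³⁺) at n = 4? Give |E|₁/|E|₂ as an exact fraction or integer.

|E| ∝ Z^2 · n^-2
|E|₁/|E|₂ = (1/4)^2 · (4/4)^-2 = 1/16

1/16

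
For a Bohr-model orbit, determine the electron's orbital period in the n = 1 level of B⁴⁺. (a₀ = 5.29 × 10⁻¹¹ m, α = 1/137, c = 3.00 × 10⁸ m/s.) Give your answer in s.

6.07 × 10⁻¹⁸ s

r = n²a₀/Z = 1²·5.29 × 10⁻¹¹/5 = 1.06 × 10⁻¹¹ m
v = Zαc/n = 5·0.00730·3.00 × 10⁸/1 = 1.09 × 10⁷ m/s
T = 2πr/v = 6.07 × 10⁻¹⁸ s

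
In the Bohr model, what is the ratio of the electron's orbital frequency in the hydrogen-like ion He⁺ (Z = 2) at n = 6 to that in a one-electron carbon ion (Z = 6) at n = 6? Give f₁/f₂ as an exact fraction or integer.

f ∝ Z^2 · n^-3
f₁/f₂ = (2/6)^2 · (6/6)^-3 = 1/9

1/9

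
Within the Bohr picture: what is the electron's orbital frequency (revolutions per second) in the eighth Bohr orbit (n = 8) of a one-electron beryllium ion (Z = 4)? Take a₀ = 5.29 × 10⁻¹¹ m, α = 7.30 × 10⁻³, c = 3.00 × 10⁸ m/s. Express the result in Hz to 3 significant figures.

r = n²a₀/Z = 8.46 × 10⁻¹⁰ m, v = Zαc/n = 1.09 × 10⁶ m/s
f = v/(2πr) = 2.06 × 10¹⁴ Hz

2.06 × 10¹⁴ Hz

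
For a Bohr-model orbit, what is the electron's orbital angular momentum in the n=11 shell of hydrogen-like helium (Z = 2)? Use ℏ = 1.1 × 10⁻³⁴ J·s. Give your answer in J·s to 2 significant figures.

1.2 × 10⁻³³ J·s

L_n = nℏ = 11 × 1.1 × 10⁻³⁴ = 1.2 × 10⁻³³ J·s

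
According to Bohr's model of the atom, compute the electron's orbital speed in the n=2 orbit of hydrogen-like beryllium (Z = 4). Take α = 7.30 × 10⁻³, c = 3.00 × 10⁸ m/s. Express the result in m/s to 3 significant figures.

v_n = Zαc/n = 4 × 0.00730 × 3.00 × 10⁸ / 2
    = 4.38 × 10⁶ m/s

4.38 × 10⁶ m/s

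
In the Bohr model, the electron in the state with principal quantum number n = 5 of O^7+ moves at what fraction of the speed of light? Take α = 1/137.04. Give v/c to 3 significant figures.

0.0117

v_n = Zαc/n, so v/c = Zα/n = 8 × 0.00730 / 5 = 0.0117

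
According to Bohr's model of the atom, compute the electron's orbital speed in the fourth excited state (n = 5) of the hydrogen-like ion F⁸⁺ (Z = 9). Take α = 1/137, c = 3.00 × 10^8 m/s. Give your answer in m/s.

3.94 × 10^6 m/s

v_n = Zαc/n = 9 × 0.00730 × 3.00 × 10^8 / 5
    = 3.94 × 10^6 m/s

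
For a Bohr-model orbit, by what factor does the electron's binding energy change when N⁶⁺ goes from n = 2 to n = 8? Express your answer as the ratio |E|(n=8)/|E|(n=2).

|E| ∝ Z^2 · n^-2; with Z fixed, |E| ∝ n^-2.
|E|(n=8)/|E|(n=2) = (8/2)^-2 = 1/16

1/16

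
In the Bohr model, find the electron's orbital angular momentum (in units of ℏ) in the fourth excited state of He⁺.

5

L_n = nℏ, so L/ℏ = n = 5.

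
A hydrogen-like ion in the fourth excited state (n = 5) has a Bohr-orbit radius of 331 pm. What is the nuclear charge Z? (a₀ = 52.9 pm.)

4

r_n = n²a₀/Z ⇒ Z = n²a₀/r = 5² × 52.9 / 331 ≈ 4.00
Z = 4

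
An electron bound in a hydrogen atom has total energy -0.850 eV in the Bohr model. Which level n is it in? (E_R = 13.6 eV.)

4

E_n = −E_R Z²/n² ⇒ n² = E_R Z²/(−E_n) = 13.6 × 1² / 0.850 ≈ 16.00
n = 4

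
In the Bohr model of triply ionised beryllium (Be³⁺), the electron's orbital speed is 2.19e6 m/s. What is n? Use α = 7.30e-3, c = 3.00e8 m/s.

v_n = Zαc/n ⇒ n = Zαc/v = 4 × 0.00730 × 3.00e8 / 2.19e6 ≈ 4.00
n = 4

4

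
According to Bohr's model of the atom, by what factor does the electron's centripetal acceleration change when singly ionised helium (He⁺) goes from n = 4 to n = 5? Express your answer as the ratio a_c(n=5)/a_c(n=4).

256/625

a_c ∝ Z^3 · n^-4; with Z fixed, a_c ∝ n^-4.
a_c(n=5)/a_c(n=4) = (5/4)^-4 = 256/625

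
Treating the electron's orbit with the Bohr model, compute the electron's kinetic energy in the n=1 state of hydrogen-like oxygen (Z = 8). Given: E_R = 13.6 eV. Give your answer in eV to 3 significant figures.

870 eV

For a Coulomb orbit the virial theorem gives K = −E_n.
E_n = −E_R·Z²/n², so K = E_R·Z²/n² = 13.6 × 8²/1² = 870 eV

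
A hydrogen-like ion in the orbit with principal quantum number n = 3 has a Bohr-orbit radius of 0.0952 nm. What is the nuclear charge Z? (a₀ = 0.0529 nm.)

r_n = n²a₀/Z ⇒ Z = n²a₀/r = 3² × 0.0529 / 0.0952 ≈ 5.00
Z = 5

5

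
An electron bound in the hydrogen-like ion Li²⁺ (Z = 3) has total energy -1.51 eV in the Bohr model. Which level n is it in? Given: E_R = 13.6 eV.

9

E_n = −E_R Z²/n² ⇒ n² = E_R Z²/(−E_n) = 13.6 × 3² / 1.51 ≈ 81.06
n = 9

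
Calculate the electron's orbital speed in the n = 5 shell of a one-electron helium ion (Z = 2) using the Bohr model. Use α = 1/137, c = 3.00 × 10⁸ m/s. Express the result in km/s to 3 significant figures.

876 km/s

v_n = Zαc/n = 2 × 0.00730 × 3.00 × 10⁸ / 5
    = 876 km/s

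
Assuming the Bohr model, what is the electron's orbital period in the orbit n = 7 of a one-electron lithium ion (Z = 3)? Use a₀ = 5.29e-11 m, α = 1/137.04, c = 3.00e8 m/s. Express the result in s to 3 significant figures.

r = n²a₀/Z = 7²·5.29e-11/3 = 8.64e-10 m
v = Zαc/n = 3·0.00730·3.00e8/7 = 9.38e5 m/s
T = 2πr/v = 5.79e-15 s

5.79e-15 s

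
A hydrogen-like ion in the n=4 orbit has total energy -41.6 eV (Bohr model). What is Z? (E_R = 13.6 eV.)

7

E_n = −E_R Z²/n² ⇒ Z² = −E_n n²/E_R = 41.6 × 4² / 13.6 ≈ 48.94
Z = 7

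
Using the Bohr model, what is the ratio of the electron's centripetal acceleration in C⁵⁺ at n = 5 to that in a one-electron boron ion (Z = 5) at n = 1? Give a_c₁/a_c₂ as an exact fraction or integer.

216/78125

a_c ∝ Z^3 · n^-4
a_c₁/a_c₂ = (6/5)^3 · (5/1)^-4 = 216/78125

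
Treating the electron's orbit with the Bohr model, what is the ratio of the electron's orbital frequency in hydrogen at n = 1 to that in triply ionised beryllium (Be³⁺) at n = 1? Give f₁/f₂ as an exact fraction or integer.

1/16

f ∝ Z^2 · n^-3
f₁/f₂ = (1/4)^2 · (1/1)^-3 = 1/16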